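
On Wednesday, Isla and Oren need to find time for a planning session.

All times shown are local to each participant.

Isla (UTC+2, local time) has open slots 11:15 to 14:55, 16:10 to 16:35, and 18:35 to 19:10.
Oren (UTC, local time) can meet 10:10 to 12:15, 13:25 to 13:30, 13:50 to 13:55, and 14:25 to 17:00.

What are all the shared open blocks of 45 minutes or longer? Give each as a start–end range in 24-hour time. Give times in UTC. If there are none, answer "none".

10:10–12:15

Isla → UTC: 09:15–12:55, 14:10–14:35, 16:35–17:10.
Oren → UTC: 10:10–12:15, 13:25–13:30, 13:50–13:55, 14:25–17:00.
Isla ∩ Oren: 10:10–12:15, 14:25–14:35, 16:35–17:00.
Windows ≥ 45 min: 10:10–12:15.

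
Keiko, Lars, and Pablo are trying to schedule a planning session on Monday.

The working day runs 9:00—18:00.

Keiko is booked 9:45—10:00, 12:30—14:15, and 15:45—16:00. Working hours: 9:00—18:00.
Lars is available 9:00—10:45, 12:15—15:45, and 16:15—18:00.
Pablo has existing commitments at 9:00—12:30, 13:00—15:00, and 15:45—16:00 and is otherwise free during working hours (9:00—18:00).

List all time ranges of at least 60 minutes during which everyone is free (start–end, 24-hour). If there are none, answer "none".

16:15–18:00

Keiko free within 09:00–18:00: 09:00–09:45, 10:00–12:30, 14:15–15:45, 16:00–18:00.
Pablo free within 09:00–18:00: 12:30–13:00, 15:00–15:45, 16:00–18:00.
Keiko ∩ Lars: 09:00–09:45, 10:00–10:45, 12:15–12:30, 14:15–15:45, 16:15–18:00.
Keiko ∩ Lars ∩ Pablo: 15:00–15:45, 16:15–18:00.
Windows ≥ 60 min: 16:15–18:00.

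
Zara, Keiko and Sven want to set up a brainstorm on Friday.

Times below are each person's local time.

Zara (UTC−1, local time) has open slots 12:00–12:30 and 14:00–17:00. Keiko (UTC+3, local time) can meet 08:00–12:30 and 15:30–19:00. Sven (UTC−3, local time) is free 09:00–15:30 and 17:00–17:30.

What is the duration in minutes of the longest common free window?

Zara → UTC: 13:00–13:30, 15:00–18:00.
Keiko → UTC: 05:00–09:30, 12:30–16:00.
Sven → UTC: 12:00–18:30, 20:00–20:30.
Zara ∩ Keiko: 13:00–13:30, 15:00–16:00.
Zara ∩ Keiko ∩ Sven: 13:00–13:30, 15:00–16:00.
Common window lengths: 30, 60 min; longest is 60.

60 minutes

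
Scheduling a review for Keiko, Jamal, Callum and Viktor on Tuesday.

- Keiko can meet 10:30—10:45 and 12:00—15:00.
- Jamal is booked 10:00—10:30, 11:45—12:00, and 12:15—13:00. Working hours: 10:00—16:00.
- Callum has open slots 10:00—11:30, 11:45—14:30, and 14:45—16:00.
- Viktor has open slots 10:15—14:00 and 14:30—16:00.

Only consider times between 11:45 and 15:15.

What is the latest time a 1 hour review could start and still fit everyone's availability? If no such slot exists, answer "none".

Jamal free within 10:00–16:00: 10:30–11:45, 12:00–12:15, 13:00–16:00.
Keiko ∩ Jamal: 10:30–10:45, 12:00–12:15, 13:00–15:00.
Keiko ∩ Jamal ∩ Callum: 10:30–10:45, 12:00–12:15, 13:00–14:30, 14:45–15:00.
Keiko ∩ Jamal ∩ Callum ∩ Viktor: 10:30–10:45, 12:00–12:15, 13:00–14:00, 14:45–15:00.
Restricted to 11:45–15:15: 12:00–12:15, 13:00–14:00, 14:45–15:00.
Windows ≥ 60 min: 13:00–14:00.
Latest start in the last window 13:00–14:00 is 14:00 − 60 min = 13:00.

13:00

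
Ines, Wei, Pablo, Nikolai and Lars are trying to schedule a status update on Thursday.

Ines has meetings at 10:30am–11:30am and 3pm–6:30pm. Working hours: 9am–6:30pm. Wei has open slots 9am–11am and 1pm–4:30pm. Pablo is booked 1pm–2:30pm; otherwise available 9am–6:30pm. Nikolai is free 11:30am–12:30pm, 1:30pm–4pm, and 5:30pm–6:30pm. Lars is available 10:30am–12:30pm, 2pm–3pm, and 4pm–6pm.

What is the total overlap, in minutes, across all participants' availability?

Ines free within 09:00–18:30: 09:00–10:30, 11:30–15:00.
Pablo free within 09:00–18:30: 09:00–13:00, 14:30–18:30.
Ines ∩ Wei: 09:00–10:30, 13:00–15:00.
Ines ∩ Wei ∩ Pablo: 09:00–10:30, 14:30–15:00.
Ines ∩ Wei ∩ Pablo ∩ Nikolai: 14:30–15:00.
Ines ∩ Wei ∩ Pablo ∩ Nikolai ∩ Lars: 14:30–15:00.
Total common minutes: 30.

30 minutes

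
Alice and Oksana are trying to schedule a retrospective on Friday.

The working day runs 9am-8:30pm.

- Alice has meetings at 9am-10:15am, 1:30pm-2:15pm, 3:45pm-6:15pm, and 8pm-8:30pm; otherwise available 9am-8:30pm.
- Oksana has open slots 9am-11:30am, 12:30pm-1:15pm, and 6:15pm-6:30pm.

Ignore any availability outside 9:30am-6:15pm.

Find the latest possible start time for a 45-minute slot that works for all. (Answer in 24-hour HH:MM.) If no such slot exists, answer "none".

Alice free within 09:00–20:30: 10:15–13:30, 14:15–15:45, 18:15–20:00.
Alice ∩ Oksana: 10:15–11:30, 12:30–13:15, 18:15–18:30.
Restricted to 09:30–18:15: 10:15–11:30, 12:30–13:15.
Windows ≥ 45 min: 10:15–11:30, 12:30–13:15.
Latest start in the last window 12:30–13:15 is 13:15 − 45 min = 12:30.

12:30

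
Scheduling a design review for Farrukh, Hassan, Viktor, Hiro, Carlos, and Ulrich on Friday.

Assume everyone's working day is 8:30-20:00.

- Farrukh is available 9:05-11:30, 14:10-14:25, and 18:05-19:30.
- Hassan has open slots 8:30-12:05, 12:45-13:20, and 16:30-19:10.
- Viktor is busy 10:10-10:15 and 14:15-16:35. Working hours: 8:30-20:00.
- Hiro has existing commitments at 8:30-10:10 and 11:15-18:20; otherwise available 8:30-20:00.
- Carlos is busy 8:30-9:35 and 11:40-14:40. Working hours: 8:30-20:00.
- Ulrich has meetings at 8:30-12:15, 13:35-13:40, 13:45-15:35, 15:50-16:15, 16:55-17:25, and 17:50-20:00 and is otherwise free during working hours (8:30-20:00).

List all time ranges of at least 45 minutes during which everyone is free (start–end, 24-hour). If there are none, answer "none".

Viktor free within 08:30–20:00: 08:30–10:10, 10:15–14:15, 16:35–20:00.
Hiro free within 08:30–20:00: 10:10–11:15, 18:20–20:00.
Carlos free within 08:30–20:00: 09:35–11:40, 14:40–20:00.
Ulrich free within 08:30–20:00: 12:15–13:35, 13:40–13:45, 15:35–15:50, 16:15–16:55, 17:25–17:50.
Farrukh ∩ Hassan: 09:05–11:30, 18:05–19:10.
Farrukh ∩ Hassan ∩ Viktor: 09:05–10:10, 10:15–11:30, 18:05–19:10.
Farrukh ∩ Hassan ∩ Viktor ∩ Hiro: 10:15–11:15, 18:20–19:10.
Farrukh ∩ Hassan ∩ Viktor ∩ Hiro ∩ Carlos: 10:15–11:15, 18:20–19:10.
Farrukh ∩ Hassan ∩ Viktor ∩ Hiro ∩ Carlos ∩ Ulrich: (none).
Windows ≥ 45 min: (none).

none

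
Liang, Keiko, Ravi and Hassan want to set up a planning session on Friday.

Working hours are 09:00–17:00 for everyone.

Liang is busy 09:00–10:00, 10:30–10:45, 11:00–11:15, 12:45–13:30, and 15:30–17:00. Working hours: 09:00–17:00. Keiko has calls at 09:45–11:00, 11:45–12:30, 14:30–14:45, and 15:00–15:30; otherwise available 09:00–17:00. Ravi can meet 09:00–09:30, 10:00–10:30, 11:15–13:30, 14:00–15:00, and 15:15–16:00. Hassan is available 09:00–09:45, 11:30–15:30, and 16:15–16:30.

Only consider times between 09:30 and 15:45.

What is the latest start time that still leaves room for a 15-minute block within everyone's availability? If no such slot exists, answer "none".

14:45

Liang free within 09:00–17:00: 10:00–10:30, 10:45–11:00, 11:15–12:45, 13:30–15:30.
Keiko free within 09:00–17:00: 09:00–09:45, 11:00–11:45, 12:30–14:30, 14:45–15:00, 15:30–17:00.
Liang ∩ Keiko: 11:15–11:45, 12:30–12:45, 13:30–14:30, 14:45–15:00.
Liang ∩ Keiko ∩ Ravi: 11:15–11:45, 12:30–12:45, 14:00–14:30, 14:45–15:00.
Liang ∩ Keiko ∩ Ravi ∩ Hassan: 11:30–11:45, 12:30–12:45, 14:00–14:30, 14:45–15:00.
Restricted to 09:30–15:45: 11:30–11:45, 12:30–12:45, 14:00–14:30, 14:45–15:00.
Windows ≥ 15 min: 11:30–11:45, 12:30–12:45, 14:00–14:30, 14:45–15:00.
Latest start in the last window 14:45–15:00 is 15:00 − 15 min = 14:45.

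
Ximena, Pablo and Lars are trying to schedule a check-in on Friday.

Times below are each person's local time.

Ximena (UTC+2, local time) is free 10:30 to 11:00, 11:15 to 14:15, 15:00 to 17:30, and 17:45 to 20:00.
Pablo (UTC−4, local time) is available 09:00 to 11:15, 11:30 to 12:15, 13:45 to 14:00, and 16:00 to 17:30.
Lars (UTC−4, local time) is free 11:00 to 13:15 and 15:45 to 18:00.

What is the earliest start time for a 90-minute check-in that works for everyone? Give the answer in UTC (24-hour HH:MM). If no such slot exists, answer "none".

none

Ximena → UTC: 08:30–09:00, 09:15–12:15, 13:00–15:30, 15:45–18:00.
Pablo → UTC: 13:00–15:15, 15:30–16:15, 17:45–18:00, 20:00–21:30.
Lars → UTC: 15:00–17:15, 19:45–22:00.
Ximena ∩ Pablo: 13:00–15:15, 15:45–16:15, 17:45–18:00.
Ximena ∩ Pablo ∩ Lars: 15:00–15:15, 15:45–16:15.
Windows ≥ 90 min: (none).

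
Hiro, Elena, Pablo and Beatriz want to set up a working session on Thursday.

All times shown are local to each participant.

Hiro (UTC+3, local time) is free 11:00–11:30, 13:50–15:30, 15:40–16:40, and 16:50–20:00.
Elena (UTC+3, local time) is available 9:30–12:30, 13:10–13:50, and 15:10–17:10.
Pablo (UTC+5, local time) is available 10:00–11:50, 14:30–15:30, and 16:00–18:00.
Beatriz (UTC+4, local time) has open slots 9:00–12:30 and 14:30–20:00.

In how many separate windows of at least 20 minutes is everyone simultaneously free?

2

Hiro → UTC: 08:00–08:30, 10:50–12:30, 12:40–13:40, 13:50–17:00.
Elena → UTC: 06:30–09:30, 10:10–10:50, 12:10–14:10.
Pablo → UTC: 05:00–06:50, 09:30–10:30, 11:00–13:00.
Beatriz → UTC: 05:00–08:30, 10:30–16:00.
Hiro ∩ Elena: 08:00–08:30, 12:10–12:30, 12:40–13:40, 13:50–14:10.
Hiro ∩ Elena ∩ Pablo: 12:10–12:30, 12:40–13:00.
Hiro ∩ Elena ∩ Pablo ∩ Beatriz: 12:10–12:30, 12:40–13:00.
Windows ≥ 20 min: 12:10–12:30, 12:40–13:00.
That's 2 windows.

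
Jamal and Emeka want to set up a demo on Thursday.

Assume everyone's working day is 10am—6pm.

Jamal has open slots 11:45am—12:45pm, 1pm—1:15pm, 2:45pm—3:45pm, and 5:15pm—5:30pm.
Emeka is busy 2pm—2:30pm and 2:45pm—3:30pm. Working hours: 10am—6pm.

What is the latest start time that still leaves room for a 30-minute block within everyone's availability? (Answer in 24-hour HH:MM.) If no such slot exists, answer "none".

Emeka free within 10:00–18:00: 10:00–14:00, 14:30–14:45, 15:30–18:00.
Jamal ∩ Emeka: 11:45–12:45, 13:00–13:15, 15:30–15:45, 17:15–17:30.
Windows ≥ 30 min: 11:45–12:45.
Latest start in the last window 11:45–12:45 is 12:45 − 30 min = 12:15.

12:15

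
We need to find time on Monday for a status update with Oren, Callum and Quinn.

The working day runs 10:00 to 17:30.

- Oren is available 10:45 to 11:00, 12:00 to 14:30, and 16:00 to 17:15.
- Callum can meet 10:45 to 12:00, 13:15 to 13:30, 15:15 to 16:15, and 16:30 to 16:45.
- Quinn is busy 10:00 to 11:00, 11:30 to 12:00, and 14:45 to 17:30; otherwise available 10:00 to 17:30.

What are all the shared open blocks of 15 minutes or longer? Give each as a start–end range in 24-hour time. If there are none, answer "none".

13:15–13:30

Quinn free within 10:00–17:30: 11:00–11:30, 12:00–14:45.
Oren ∩ Callum: 10:45–11:00, 13:15–13:30, 16:00–16:15, 16:30–16:45.
Oren ∩ Callum ∩ Quinn: 13:15–13:30.
Windows ≥ 15 min: 13:15–13:30.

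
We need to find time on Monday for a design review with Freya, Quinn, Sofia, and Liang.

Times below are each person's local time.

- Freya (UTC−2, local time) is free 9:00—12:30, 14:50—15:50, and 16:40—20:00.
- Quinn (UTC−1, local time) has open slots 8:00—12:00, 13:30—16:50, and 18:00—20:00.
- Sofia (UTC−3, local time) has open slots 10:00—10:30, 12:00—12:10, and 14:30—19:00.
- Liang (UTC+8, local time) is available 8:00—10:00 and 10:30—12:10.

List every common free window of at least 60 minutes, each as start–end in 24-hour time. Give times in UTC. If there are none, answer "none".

none

Freya → UTC: 11:00–14:30, 16:50–17:50, 18:40–22:00.
Quinn → UTC: 09:00–13:00, 14:30–17:50, 19:00–21:00.
Sofia → UTC: 13:00–13:30, 15:00–15:10, 17:30–22:00.
Liang → UTC: 00:00–02:00, 02:30–04:10.
Freya ∩ Quinn: 11:00–13:00, 16:50–17:50, 19:00–21:00.
Freya ∩ Quinn ∩ Sofia: 17:30–17:50, 19:00–21:00.
Freya ∩ Quinn ∩ Sofia ∩ Liang: (none).
Windows ≥ 60 min: (none).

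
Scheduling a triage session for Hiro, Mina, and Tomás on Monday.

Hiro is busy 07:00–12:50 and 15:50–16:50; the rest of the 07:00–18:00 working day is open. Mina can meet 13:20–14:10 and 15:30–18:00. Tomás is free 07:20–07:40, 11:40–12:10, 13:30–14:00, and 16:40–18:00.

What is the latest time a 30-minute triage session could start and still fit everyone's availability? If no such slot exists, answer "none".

17:30

Hiro free within 07:00–18:00: 12:50–15:50, 16:50–18:00.
Hiro ∩ Mina: 13:20–14:10, 15:30–15:50, 16:50–18:00.
Hiro ∩ Mina ∩ Tomás: 13:30–14:00, 16:50–18:00.
Windows ≥ 30 min: 13:30–14:00, 16:50–18:00.
Latest start in the last window 16:50–18:00 is 18:00 − 30 min = 17:30.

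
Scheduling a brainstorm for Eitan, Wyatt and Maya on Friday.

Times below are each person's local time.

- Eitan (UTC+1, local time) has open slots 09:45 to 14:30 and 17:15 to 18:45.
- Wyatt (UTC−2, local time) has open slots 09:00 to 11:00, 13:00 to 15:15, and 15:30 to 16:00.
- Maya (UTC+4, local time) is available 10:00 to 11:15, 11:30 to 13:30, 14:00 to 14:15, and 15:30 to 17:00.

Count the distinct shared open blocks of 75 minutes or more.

1

Eitan → UTC: 08:45–13:30, 16:15–17:45.
Wyatt → UTC: 11:00–13:00, 15:00–17:15, 17:30–18:00.
Maya → UTC: 06:00–07:15, 07:30–09:30, 10:00–10:15, 11:30–13:00.
Eitan ∩ Wyatt: 11:00–13:00, 16:15–17:15, 17:30–17:45.
Eitan ∩ Wyatt ∩ Maya: 11:30–13:00.
Windows ≥ 75 min: 11:30–13:00.
That's 1 window.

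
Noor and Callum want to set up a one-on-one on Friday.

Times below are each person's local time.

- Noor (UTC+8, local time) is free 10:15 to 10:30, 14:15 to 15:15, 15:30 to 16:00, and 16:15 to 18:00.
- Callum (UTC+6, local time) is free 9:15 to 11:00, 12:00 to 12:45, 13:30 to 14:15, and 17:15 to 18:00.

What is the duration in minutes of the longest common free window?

30 minutes

Noor → UTC: 02:15–02:30, 06:15–07:15, 07:30–08:00, 08:15–10:00.
Callum → UTC: 03:15–05:00, 06:00–06:45, 07:30–08:15, 11:15–12:00.
Noor ∩ Callum: 06:15–06:45, 07:30–08:00.
Common window lengths: 30, 30 min; longest is 30.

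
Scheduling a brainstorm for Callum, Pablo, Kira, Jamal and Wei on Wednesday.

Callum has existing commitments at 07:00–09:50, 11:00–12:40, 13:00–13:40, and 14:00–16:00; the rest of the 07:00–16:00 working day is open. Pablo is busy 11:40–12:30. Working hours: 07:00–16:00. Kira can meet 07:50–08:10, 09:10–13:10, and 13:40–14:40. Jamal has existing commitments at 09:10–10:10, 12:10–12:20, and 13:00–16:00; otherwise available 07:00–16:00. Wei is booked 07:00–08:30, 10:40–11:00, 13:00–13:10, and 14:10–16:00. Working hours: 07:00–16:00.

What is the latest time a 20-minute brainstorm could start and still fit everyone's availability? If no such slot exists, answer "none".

Callum free within 07:00–16:00: 09:50–11:00, 12:40–13:00, 13:40–14:00.
Pablo free within 07:00–16:00: 07:00–11:40, 12:30–16:00.
Jamal free within 07:00–16:00: 07:00–09:10, 10:10–12:10, 12:20–13:00.
Wei free within 07:00–16:00: 08:30–10:40, 11:00–13:00, 13:10–14:10.
Callum ∩ Pablo: 09:50–11:00, 12:40–13:00, 13:40–14:00.
Callum ∩ Pablo ∩ Kira: 09:50–11:00, 12:40–13:00, 13:40–14:00.
Callum ∩ Pablo ∩ Kira ∩ Jamal: 10:10–11:00, 12:40–13:00.
Callum ∩ Pablo ∩ Kira ∩ Jamal ∩ Wei: 10:10–10:40, 12:40–13:00.
Windows ≥ 20 min: 10:10–10:40, 12:40–13:00.
Latest start in the last window 12:40–13:00 is 13:00 − 20 min = 12:40.

12:40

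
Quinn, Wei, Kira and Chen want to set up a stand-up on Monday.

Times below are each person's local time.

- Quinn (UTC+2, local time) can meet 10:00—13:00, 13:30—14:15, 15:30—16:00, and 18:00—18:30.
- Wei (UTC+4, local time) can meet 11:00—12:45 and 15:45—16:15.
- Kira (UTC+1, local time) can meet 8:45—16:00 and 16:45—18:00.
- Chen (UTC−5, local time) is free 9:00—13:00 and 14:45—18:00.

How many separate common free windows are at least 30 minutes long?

0

Quinn → UTC: 08:00–11:00, 11:30–12:15, 13:30–14:00, 16:00–16:30.
Wei → UTC: 07:00–08:45, 11:45–12:15.
Kira → UTC: 07:45–15:00, 15:45–17:00.
Chen → UTC: 14:00–18:00, 19:45–23:00.
Quinn ∩ Wei: 08:00–08:45, 11:45–12:15.
Quinn ∩ Wei ∩ Kira: 08:00–08:45, 11:45–12:15.
Quinn ∩ Wei ∩ Kira ∩ Chen: (none).
Windows ≥ 30 min: (none).
That's 0 windows.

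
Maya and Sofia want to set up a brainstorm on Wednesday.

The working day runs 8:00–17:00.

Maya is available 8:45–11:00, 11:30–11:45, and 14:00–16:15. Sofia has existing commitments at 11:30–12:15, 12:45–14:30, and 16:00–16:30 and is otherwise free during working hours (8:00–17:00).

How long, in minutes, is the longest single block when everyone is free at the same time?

Sofia free within 08:00–17:00: 08:00–11:30, 12:15–12:45, 14:30–16:00, 16:30–17:00.
Maya ∩ Sofia: 08:45–11:00, 14:30–16:00.
Common window lengths: 135, 90 min; longest is 135.

135 minutes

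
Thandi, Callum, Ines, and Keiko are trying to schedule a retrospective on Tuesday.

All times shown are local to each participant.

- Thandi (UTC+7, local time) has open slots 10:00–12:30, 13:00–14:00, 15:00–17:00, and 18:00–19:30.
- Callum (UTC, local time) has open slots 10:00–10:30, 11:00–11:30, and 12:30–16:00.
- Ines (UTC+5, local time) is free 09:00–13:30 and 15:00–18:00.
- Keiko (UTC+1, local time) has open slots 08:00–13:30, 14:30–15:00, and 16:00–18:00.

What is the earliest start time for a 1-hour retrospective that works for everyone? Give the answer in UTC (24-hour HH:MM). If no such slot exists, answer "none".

Thandi → UTC: 03:00–05:30, 06:00–07:00, 08:00–10:00, 11:00–12:30.
Callum → UTC: 10:00–10:30, 11:00–11:30, 12:30–16:00.
Ines → UTC: 04:00–08:30, 10:00–13:00.
Keiko → UTC: 07:00–12:30, 13:30–14:00, 15:00–17:00.
Thandi ∩ Callum: 11:00–11:30.
Thandi ∩ Callum ∩ Ines: 11:00–11:30.
Thandi ∩ Callum ∩ Ines ∩ Keiko: 11:00–11:30.
Windows ≥ 60 min: (none).

none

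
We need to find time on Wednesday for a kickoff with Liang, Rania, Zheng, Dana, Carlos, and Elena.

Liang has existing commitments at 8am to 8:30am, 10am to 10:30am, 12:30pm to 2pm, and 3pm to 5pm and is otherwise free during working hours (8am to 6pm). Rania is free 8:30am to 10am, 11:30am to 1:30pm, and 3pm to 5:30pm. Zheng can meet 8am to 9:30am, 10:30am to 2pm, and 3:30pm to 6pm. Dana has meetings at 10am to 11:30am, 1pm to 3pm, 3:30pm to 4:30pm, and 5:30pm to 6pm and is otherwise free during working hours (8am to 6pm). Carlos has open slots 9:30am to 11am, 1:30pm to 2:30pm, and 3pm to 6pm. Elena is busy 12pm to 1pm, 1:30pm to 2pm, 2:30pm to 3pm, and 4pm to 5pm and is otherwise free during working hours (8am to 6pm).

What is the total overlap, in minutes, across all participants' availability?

30 minutes

Liang free within 08:00–18:00: 08:30–10:00, 10:30–12:30, 14:00–15:00, 17:00–18:00.
Dana free within 08:00–18:00: 08:00–10:00, 11:30–13:00, 15:00–15:30, 16:30–17:30.
Elena free within 08:00–18:00: 08:00–12:00, 13:00–13:30, 14:00–14:30, 15:00–16:00, 17:00–18:00.
Liang ∩ Rania: 08:30–10:00, 11:30–12:30, 17:00–17:30.
Liang ∩ Rania ∩ Zheng: 08:30–09:30, 11:30–12:30, 17:00–17:30.
Liang ∩ Rania ∩ Zheng ∩ Dana: 08:30–09:30, 11:30–12:30, 17:00–17:30.
Liang ∩ Rania ∩ Zheng ∩ Dana ∩ Carlos: 17:00–17:30.
Liang ∩ Rania ∩ Zheng ∩ Dana ∩ Carlos ∩ Elena: 17:00–17:30.
Total common minutes: 30.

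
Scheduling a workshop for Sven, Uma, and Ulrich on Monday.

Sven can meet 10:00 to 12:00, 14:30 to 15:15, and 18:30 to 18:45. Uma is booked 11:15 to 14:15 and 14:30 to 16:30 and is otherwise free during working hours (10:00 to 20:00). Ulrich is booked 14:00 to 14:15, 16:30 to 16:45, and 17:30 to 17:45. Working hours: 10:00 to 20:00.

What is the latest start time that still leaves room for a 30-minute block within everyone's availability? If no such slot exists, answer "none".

Uma free within 10:00–20:00: 10:00–11:15, 14:15–14:30, 16:30–20:00.
Ulrich free within 10:00–20:00: 10:00–14:00, 14:15–16:30, 16:45–17:30, 17:45–20:00.
Sven ∩ Uma: 10:00–11:15, 18:30–18:45.
Sven ∩ Uma ∩ Ulrich: 10:00–11:15, 18:30–18:45.
Windows ≥ 30 min: 10:00–11:15.
Latest start in the last window 10:00–11:15 is 11:15 − 30 min = 10:45.

10:45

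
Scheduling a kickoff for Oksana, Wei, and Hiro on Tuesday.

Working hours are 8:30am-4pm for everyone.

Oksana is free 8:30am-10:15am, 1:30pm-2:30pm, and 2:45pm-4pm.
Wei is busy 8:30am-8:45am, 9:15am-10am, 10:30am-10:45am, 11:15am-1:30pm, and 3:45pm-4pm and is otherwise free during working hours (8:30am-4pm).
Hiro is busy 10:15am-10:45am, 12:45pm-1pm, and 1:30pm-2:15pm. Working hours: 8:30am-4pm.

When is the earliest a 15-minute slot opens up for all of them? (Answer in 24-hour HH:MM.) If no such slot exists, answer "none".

08:45

Wei free within 08:30–16:00: 08:45–09:15, 10:00–10:30, 10:45–11:15, 13:30–15:45.
Hiro free within 08:30–16:00: 08:30–10:15, 10:45–12:45, 13:00–13:30, 14:15–16:00.
Oksana ∩ Wei: 08:45–09:15, 10:00–10:15, 13:30–14:30, 14:45–15:45.
Oksana ∩ Wei ∩ Hiro: 08:45–09:15, 10:00–10:15, 14:15–14:30, 14:45–15:45.
Windows ≥ 15 min: 08:45–09:15, 10:00–10:15, 14:15–14:30, 14:45–15:45.
Earliest such window starts at 08:45.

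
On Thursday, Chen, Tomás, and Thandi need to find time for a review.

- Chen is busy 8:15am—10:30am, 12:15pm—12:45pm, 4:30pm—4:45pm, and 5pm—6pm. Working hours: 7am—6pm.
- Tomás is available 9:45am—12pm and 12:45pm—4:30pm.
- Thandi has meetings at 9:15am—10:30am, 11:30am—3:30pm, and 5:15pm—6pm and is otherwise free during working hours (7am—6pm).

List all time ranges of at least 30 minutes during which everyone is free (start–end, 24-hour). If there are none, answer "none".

Chen free within 07:00–18:00: 07:00–08:15, 10:30–12:15, 12:45–16:30, 16:45–17:00.
Thandi free within 07:00–18:00: 07:00–09:15, 10:30–11:30, 15:30–17:15.
Chen ∩ Tomás: 10:30–12:00, 12:45–16:30.
Chen ∩ Tomás ∩ Thandi: 10:30–11:30, 15:30–16:30.
Windows ≥ 30 min: 10:30–11:30, 15:30–16:30.

10:30–11:30, 15:30–16:30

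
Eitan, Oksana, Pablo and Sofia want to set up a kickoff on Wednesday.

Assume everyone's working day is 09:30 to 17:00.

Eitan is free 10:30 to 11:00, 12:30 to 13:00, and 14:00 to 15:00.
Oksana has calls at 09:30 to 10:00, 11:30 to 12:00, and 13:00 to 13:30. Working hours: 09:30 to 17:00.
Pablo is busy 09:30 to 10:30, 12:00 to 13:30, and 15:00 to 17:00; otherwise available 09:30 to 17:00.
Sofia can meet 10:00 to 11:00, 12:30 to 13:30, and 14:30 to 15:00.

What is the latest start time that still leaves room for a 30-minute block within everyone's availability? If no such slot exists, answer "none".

14:30

Oksana free within 09:30–17:00: 10:00–11:30, 12:00–13:00, 13:30–17:00.
Pablo free within 09:30–17:00: 10:30–12:00, 13:30–15:00.
Eitan ∩ Oksana: 10:30–11:00, 12:30–13:00, 14:00–15:00.
Eitan ∩ Oksana ∩ Pablo: 10:30–11:00, 14:00–15:00.
Eitan ∩ Oksana ∩ Pablo ∩ Sofia: 10:30–11:00, 14:30–15:00.
Windows ≥ 30 min: 10:30–11:00, 14:30–15:00.
Latest start in the last window 14:30–15:00 is 15:00 − 30 min = 14:30.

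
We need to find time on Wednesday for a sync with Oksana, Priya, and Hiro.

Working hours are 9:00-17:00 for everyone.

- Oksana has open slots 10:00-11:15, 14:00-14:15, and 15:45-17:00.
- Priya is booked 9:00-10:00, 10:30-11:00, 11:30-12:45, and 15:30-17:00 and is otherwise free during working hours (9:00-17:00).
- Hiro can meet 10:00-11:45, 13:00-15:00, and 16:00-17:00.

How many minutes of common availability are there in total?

Priya free within 09:00–17:00: 10:00–10:30, 11:00–11:30, 12:45–15:30.
Oksana ∩ Priya: 10:00–10:30, 11:00–11:15, 14:00–14:15.
Oksana ∩ Priya ∩ Hiro: 10:00–10:30, 11:00–11:15, 14:00–14:15.
Total common minutes: 30 + 15 + 15 = 60.

60 minutes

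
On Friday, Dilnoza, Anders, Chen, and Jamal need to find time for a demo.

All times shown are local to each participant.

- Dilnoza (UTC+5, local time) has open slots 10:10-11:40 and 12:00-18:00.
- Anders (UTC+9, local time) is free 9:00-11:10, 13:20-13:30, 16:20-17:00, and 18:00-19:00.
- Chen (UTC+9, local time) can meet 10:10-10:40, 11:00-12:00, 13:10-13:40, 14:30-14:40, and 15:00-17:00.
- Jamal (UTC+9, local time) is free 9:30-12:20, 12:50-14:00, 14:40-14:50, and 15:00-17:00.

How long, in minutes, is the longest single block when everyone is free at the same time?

40 minutes

Dilnoza → UTC: 05:10–06:40, 07:00–13:00.
Anders → UTC: 00:00–02:10, 04:20–04:30, 07:20–08:00, 09:00–10:00.
Chen → UTC: 01:10–01:40, 02:00–03:00, 04:10–04:40, 05:30–05:40, 06:00–08:00.
Jamal → UTC: 00:30–03:20, 03:50–05:00, 05:40–05:50, 06:00–08:00.
Dilnoza ∩ Anders: 07:20–08:00, 09:00–10:00.
Dilnoza ∩ Anders ∩ Chen: 07:20–08:00.
Dilnoza ∩ Anders ∩ Chen ∩ Jamal: 07:20–08:00.
Single common window of 40 minutes.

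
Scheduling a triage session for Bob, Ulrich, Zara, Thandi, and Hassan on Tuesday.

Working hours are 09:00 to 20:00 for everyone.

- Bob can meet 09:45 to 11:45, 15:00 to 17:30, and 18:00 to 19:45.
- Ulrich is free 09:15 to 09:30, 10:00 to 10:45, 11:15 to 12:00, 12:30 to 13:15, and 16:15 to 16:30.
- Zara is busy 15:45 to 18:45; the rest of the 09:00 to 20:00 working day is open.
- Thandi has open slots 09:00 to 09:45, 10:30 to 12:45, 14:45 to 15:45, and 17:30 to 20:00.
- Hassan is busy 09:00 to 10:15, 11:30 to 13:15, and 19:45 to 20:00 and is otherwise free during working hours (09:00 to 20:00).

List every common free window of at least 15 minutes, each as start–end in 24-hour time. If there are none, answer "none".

Zara free within 09:00–20:00: 09:00–15:45, 18:45–20:00.
Hassan free within 09:00–20:00: 10:15–11:30, 13:15–19:45.
Bob ∩ Ulrich: 10:00–10:45, 11:15–11:45, 16:15–16:30.
Bob ∩ Ulrich ∩ Zara: 10:00–10:45, 11:15–11:45.
Bob ∩ Ulrich ∩ Zara ∩ Thandi: 10:30–10:45, 11:15–11:45.
Bob ∩ Ulrich ∩ Zara ∩ Thandi ∩ Hassan: 10:30–10:45, 11:15–11:30.
Windows ≥ 15 min: 10:30–10:45, 11:15–11:30.

10:30–10:45, 11:15–11:30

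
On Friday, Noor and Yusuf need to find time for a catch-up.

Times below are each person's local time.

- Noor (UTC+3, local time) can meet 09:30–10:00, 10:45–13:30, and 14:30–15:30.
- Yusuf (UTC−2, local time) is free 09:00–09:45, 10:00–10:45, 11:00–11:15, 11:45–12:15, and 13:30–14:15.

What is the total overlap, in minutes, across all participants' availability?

Noor → UTC: 06:30–07:00, 07:45–10:30, 11:30–12:30.
Yusuf → UTC: 11:00–11:45, 12:00–12:45, 13:00–13:15, 13:45–14:15, 15:30–16:15.
Noor ∩ Yusuf: 11:30–11:45, 12:00–12:30.
Total common minutes: 15 + 30 = 45.

45 minutes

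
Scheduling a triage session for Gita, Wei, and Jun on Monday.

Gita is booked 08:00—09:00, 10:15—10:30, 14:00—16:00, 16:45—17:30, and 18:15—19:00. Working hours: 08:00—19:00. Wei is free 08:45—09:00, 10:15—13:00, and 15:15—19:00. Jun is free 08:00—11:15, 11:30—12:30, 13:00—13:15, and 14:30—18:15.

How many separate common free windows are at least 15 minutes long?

4

Gita free within 08:00–19:00: 09:00–10:15, 10:30–14:00, 16:00–16:45, 17:30–18:15.
Gita ∩ Wei: 10:30–13:00, 16:00–16:45, 17:30–18:15.
Gita ∩ Wei ∩ Jun: 10:30–11:15, 11:30–12:30, 16:00–16:45, 17:30–18:15.
Windows ≥ 15 min: 10:30–11:15, 11:30–12:30, 16:00–16:45, 17:30–18:15.
That's 4 windows.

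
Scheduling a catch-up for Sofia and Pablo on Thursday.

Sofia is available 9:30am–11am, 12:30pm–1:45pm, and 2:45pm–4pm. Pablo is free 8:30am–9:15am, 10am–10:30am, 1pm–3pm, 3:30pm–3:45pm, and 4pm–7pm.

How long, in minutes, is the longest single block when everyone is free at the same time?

Sofia ∩ Pablo: 10:00–10:30, 13:00–13:45, 14:45–15:00, 15:30–15:45.
Common window lengths: 30, 45, 15, 15 min; longest is 45.

45 minutes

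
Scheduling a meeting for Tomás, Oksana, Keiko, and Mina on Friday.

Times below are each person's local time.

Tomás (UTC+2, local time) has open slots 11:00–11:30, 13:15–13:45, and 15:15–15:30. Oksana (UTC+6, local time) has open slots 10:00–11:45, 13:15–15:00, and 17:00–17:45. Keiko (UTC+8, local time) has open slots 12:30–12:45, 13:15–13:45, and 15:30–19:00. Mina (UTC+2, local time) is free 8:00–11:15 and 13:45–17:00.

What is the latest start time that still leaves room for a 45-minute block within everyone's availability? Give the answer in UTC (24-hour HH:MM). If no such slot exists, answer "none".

none

Tomás → UTC: 09:00–09:30, 11:15–11:45, 13:15–13:30.
Oksana → UTC: 04:00–05:45, 07:15–09:00, 11:00–11:45.
Keiko → UTC: 04:30–04:45, 05:15–05:45, 07:30–11:00.
Mina → UTC: 06:00–09:15, 11:45–15:00.
Tomás ∩ Oksana: 11:15–11:45.
Tomás ∩ Oksana ∩ Keiko: (none).
Tomás ∩ Oksana ∩ Keiko ∩ Mina: (none).
Windows ≥ 45 min: (none).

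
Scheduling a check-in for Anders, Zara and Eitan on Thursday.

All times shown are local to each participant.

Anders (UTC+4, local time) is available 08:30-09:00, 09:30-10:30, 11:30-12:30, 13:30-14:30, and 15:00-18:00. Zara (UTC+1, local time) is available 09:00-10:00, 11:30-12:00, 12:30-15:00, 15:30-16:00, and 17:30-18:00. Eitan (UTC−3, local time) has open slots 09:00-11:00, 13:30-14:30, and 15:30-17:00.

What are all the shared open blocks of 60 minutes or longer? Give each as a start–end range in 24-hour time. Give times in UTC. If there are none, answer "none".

Anders → UTC: 04:30–05:00, 05:30–06:30, 07:30–08:30, 09:30–10:30, 11:00–14:00.
Zara → UTC: 08:00–09:00, 10:30–11:00, 11:30–14:00, 14:30–15:00, 16:30–17:00.
Eitan → UTC: 12:00–14:00, 16:30–17:30, 18:30–20:00.
Anders ∩ Zara: 08:00–08:30, 11:30–14:00.
Anders ∩ Zara ∩ Eitan: 12:00–14:00.
Windows ≥ 60 min: 12:00–14:00.

12:00–14:00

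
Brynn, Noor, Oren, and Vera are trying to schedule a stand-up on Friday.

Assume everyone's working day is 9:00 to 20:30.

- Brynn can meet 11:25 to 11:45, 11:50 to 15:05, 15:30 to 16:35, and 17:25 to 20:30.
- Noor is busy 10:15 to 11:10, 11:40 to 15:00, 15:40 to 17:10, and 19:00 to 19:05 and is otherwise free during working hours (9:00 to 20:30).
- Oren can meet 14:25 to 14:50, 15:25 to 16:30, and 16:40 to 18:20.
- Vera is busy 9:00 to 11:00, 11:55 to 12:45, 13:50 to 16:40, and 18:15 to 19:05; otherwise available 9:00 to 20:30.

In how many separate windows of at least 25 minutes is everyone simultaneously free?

Noor free within 09:00–20:30: 09:00–10:15, 11:10–11:40, 15:00–15:40, 17:10–19:00, 19:05–20:30.
Vera free within 09:00–20:30: 11:00–11:55, 12:45–13:50, 16:40–18:15, 19:05–20:30.
Brynn ∩ Noor: 11:25–11:40, 15:00–15:05, 15:30–15:40, 17:25–19:00, 19:05–20:30.
Brynn ∩ Noor ∩ Oren: 15:30–15:40, 17:25–18:20.
Brynn ∩ Noor ∩ Oren ∩ Vera: 17:25–18:15.
Windows ≥ 25 min: 17:25–18:15.
That's 1 window.

1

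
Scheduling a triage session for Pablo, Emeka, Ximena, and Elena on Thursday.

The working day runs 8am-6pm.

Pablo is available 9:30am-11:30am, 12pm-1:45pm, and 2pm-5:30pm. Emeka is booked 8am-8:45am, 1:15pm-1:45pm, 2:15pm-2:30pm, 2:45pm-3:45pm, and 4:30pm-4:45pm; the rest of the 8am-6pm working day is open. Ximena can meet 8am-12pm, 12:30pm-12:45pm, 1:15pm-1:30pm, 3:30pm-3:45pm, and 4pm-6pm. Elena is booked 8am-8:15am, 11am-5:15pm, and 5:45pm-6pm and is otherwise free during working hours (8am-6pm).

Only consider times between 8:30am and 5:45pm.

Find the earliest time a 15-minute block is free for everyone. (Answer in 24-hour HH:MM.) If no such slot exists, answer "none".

Emeka free within 08:00–18:00: 08:45–13:15, 13:45–14:15, 14:30–14:45, 15:45–16:30, 16:45–18:00.
Elena free within 08:00–18:00: 08:15–11:00, 17:15–17:45.
Pablo ∩ Emeka: 09:30–11:30, 12:00–13:15, 14:00–14:15, 14:30–14:45, 15:45–16:30, 16:45–17:30.
Pablo ∩ Emeka ∩ Ximena: 09:30–11:30, 12:30–12:45, 16:00–16:30, 16:45–17:30.
Pablo ∩ Emeka ∩ Ximena ∩ Elena: 09:30–11:00, 17:15–17:30.
Restricted to 08:30–17:45: 09:30–11:00, 17:15–17:30.
Windows ≥ 15 min: 09:30–11:00, 17:15–17:30.
Earliest such window starts at 09:30.

09:30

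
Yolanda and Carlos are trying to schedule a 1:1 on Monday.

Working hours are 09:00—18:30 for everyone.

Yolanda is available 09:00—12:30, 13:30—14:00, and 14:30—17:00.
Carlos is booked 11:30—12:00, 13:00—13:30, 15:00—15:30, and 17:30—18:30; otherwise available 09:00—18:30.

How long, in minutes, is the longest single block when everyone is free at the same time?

150 minutes

Carlos free within 09:00–18:30: 09:00–11:30, 12:00–13:00, 13:30–15:00, 15:30–17:30.
Yolanda ∩ Carlos: 09:00–11:30, 12:00–12:30, 13:30–14:00, 14:30–15:00, 15:30–17:00.
Common window lengths: 150, 30, 30, 30, 90 min; longest is 150.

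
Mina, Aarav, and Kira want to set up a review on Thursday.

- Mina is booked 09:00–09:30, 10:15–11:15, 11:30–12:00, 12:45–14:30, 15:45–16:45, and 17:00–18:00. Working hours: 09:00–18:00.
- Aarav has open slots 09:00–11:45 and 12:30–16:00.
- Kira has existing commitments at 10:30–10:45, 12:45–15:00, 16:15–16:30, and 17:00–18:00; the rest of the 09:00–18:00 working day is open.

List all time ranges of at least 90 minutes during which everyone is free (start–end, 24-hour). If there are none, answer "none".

none

Mina free within 09:00–18:00: 09:30–10:15, 11:15–11:30, 12:00–12:45, 14:30–15:45, 16:45–17:00.
Kira free within 09:00–18:00: 09:00–10:30, 10:45–12:45, 15:00–16:15, 16:30–17:00.
Mina ∩ Aarav: 09:30–10:15, 11:15–11:30, 12:30–12:45, 14:30–15:45.
Mina ∩ Aarav ∩ Kira: 09:30–10:15, 11:15–11:30, 12:30–12:45, 15:00–15:45.
Windows ≥ 90 min: (none).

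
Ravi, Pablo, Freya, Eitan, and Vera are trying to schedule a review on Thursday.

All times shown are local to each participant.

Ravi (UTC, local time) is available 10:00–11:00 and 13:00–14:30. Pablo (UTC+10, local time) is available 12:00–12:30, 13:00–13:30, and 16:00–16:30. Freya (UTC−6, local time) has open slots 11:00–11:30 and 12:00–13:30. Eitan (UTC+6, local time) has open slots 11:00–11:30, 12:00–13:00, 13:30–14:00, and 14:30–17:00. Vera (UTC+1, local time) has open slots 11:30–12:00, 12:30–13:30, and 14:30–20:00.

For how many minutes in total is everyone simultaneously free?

Ravi → UTC: 10:00–11:00, 13:00–14:30.
Pablo → UTC: 02:00–02:30, 03:00–03:30, 06:00–06:30.
Freya → UTC: 17:00–17:30, 18:00–19:30.
Eitan → UTC: 05:00–05:30, 06:00–07:00, 07:30–08:00, 08:30–11:00.
Vera → UTC: 10:30–11:00, 11:30–12:30, 13:30–19:00.
Ravi ∩ Pablo: (none).
Ravi ∩ Pablo ∩ Freya: (none).
Ravi ∩ Pablo ∩ Freya ∩ Eitan: (none).
Ravi ∩ Pablo ∩ Freya ∩ Eitan ∩ Vera: (none).
Total common minutes: 0.

0 minutes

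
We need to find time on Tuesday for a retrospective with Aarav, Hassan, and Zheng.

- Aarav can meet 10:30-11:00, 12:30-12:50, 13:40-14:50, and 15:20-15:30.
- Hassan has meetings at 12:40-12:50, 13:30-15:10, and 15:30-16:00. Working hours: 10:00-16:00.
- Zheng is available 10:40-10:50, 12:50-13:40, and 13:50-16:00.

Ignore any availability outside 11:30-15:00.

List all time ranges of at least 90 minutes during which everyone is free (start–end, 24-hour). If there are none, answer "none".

none

Hassan free within 10:00–16:00: 10:00–12:40, 12:50–13:30, 15:10–15:30.
Aarav ∩ Hassan: 10:30–11:00, 12:30–12:40, 15:20–15:30.
Aarav ∩ Hassan ∩ Zheng: 10:40–10:50, 15:20–15:30.
Restricted to 11:30–15:00: (none).
Windows ≥ 90 min: (none).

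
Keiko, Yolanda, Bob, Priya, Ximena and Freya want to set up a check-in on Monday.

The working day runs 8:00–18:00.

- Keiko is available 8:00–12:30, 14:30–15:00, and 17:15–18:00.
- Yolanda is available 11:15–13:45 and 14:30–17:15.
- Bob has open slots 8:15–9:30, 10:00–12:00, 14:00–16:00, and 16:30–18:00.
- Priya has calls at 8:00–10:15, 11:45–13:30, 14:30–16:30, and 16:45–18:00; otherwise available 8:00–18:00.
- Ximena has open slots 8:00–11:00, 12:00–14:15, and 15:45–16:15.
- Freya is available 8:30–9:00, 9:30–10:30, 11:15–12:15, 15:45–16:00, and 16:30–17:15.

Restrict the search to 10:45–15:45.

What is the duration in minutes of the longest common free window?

0 minutes

Priya free within 08:00–18:00: 10:15–11:45, 13:30–14:30, 16:30–16:45.
Keiko ∩ Yolanda: 11:15–12:30, 14:30–15:00.
Keiko ∩ Yolanda ∩ Bob: 11:15–12:00, 14:30–15:00.
Keiko ∩ Yolanda ∩ Bob ∩ Priya: 11:15–11:45.
Keiko ∩ Yolanda ∩ Bob ∩ Priya ∩ Ximena: (none).
Keiko ∩ Yolanda ∩ Bob ∩ Priya ∩ Ximena ∩ Freya: (none).
Restricted to 10:45–15:45: (none).
No common window.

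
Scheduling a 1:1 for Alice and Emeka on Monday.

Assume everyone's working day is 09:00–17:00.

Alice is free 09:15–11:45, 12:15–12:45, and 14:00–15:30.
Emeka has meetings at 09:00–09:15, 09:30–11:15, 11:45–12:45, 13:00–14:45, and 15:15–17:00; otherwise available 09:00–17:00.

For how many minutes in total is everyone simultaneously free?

75 minutes

Emeka free within 09:00–17:00: 09:15–09:30, 11:15–11:45, 12:45–13:00, 14:45–15:15.
Alice ∩ Emeka: 09:15–09:30, 11:15–11:45, 14:45–15:15.
Total common minutes: 15 + 30 + 30 = 75.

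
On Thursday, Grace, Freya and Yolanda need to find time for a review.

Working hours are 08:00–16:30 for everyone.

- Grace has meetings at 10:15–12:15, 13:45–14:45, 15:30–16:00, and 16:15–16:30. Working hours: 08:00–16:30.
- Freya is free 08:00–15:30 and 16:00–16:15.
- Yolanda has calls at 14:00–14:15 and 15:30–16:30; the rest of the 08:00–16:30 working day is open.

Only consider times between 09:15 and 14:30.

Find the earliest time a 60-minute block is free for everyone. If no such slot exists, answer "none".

Grace free within 08:00–16:30: 08:00–10:15, 12:15–13:45, 14:45–15:30, 16:00–16:15.
Yolanda free within 08:00–16:30: 08:00–14:00, 14:15–15:30.
Grace ∩ Freya: 08:00–10:15, 12:15–13:45, 14:45–15:30, 16:00–16:15.
Grace ∩ Freya ∩ Yolanda: 08:00–10:15, 12:15–13:45, 14:45–15:30.
Restricted to 09:15–14:30: 09:15–10:15, 12:15–13:45.
Windows ≥ 60 min: 09:15–10:15, 12:15–13:45.
Earliest such window starts at 09:15.

09:15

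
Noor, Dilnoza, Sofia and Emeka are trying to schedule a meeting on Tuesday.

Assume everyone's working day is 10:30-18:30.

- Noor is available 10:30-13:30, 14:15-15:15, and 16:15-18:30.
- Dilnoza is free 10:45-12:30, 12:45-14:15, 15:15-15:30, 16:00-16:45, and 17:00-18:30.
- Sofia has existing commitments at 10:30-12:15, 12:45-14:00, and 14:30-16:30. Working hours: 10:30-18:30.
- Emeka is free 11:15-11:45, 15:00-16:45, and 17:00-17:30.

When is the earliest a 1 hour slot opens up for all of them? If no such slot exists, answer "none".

none

Sofia free within 10:30–18:30: 12:15–12:45, 14:00–14:30, 16:30–18:30.
Noor ∩ Dilnoza: 10:45–12:30, 12:45–13:30, 16:15–16:45, 17:00–18:30.
Noor ∩ Dilnoza ∩ Sofia: 12:15–12:30, 16:30–16:45, 17:00–18:30.
Noor ∩ Dilnoza ∩ Sofia ∩ Emeka: 16:30–16:45, 17:00–17:30.
Windows ≥ 60 min: (none).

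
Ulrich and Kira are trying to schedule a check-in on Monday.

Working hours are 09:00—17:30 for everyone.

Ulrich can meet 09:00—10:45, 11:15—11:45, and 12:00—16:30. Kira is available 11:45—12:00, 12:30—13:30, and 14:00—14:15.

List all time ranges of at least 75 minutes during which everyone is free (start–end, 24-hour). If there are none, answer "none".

Ulrich ∩ Kira: 12:30–13:30, 14:00–14:15.
Windows ≥ 75 min: (none).

none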